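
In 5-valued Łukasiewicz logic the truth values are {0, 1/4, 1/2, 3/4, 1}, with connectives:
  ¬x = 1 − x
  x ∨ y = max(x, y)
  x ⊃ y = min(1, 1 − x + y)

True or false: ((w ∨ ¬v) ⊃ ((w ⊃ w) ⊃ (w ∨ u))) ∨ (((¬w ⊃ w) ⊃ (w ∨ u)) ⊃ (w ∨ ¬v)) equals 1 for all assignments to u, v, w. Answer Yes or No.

No

Counterexample: take u = 0, v = 1/4, w = 0.
¬v = ¬1/4 = 3/4
w ∨ ¬v = 0 ∨ 3/4 = 3/4
w ⊃ w = 0 ⊃ 0 = 1
w ∨ u = 0 ∨ 0 = 0
(w ⊃ w) ⊃ (w ∨ u) = 1 ⊃ 0 = 0
(w ∨ ¬v) ⊃ ((w ⊃ w) ⊃ (w ∨ u)) = 3/4 ⊃ 0 = 1/4
¬w = ¬0 = 1
¬w ⊃ w = 1 ⊃ 0 = 0
w ∨ u = 0 ∨ 0 = 0
(¬w ⊃ w) ⊃ (w ∨ u) = 0 ⊃ 0 = 1
¬v = ¬1/4 = 3/4
w ∨ ¬v = 0 ∨ 3/4 = 3/4
((¬w ⊃ w) ⊃ (w ∨ u)) ⊃ (w ∨ ¬v) = 1 ⊃ 3/4 = 3/4
((w ∨ ¬v) ⊃ ((w ⊃ w) ⊃ (w ∨ u))) ∨ (((¬w ⊃ w) ⊃ (w ∨ u)) ⊃ (w ∨ ¬v)) = 1/4 ∨ 3/4 = 3/4
This gives 3/4 ≠ 1.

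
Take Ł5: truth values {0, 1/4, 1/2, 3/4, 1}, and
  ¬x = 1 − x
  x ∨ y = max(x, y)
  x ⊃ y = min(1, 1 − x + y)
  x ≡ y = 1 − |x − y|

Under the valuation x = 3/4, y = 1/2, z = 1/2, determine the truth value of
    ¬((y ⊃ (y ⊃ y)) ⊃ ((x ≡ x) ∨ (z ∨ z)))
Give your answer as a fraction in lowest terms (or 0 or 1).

y ⊃ y = 1/2 ⊃ 1/2 = 1
y ⊃ (y ⊃ y) = 1/2 ⊃ 1 = 1
x ≡ x = 3/4 ≡ 3/4 = 1
z ∨ z = 1/2 ∨ 1/2 = 1/2
(x ≡ x) ∨ (z ∨ z) = 1 ∨ 1/2 = 1
(y ⊃ (y ⊃ y)) ⊃ ((x ≡ x) ∨ (z ∨ z)) = 1 ⊃ 1 = 1
¬((y ⊃ (y ⊃ y)) ⊃ ((x ≡ x) ∨ (z ∨ z))) = ¬1 = 0

0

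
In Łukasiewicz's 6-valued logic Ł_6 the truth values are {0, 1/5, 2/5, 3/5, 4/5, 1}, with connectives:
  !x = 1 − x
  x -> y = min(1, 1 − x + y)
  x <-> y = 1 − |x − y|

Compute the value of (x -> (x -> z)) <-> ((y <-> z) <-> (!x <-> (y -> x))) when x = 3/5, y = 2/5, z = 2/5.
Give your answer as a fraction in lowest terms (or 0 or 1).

2/5

x -> z = 3/5 -> 2/5 = 4/5
x -> (x -> z) = 3/5 -> 4/5 = 1
y <-> z = 2/5 <-> 2/5 = 1
!x = !3/5 = 2/5
y -> x = 2/5 -> 3/5 = 1
!x <-> (y -> x) = 2/5 <-> 1 = 2/5
(y <-> z) <-> (!x <-> (y -> x)) = 1 <-> 2/5 = 2/5
(x -> (x -> z)) <-> ((y <-> z) <-> (!x <-> (y -> x))) = 1 <-> 2/5 = 2/5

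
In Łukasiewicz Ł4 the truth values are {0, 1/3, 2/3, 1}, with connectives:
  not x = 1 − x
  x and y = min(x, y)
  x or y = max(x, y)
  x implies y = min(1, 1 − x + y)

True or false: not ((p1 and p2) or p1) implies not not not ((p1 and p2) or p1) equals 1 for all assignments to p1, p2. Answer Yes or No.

Yes

p1 = 0, p2 = 0 ↦ 1
p1 = 0, p2 = 1/3 ↦ 1
p1 = 0, p2 = 2/3 ↦ 1
p1 = 0, p2 = 1 ↦ 1
p1 = 1/3, p2 = 0 ↦ 1
p1 = 1/3, p2 = 1/3 ↦ 1
p1 = 1/3, p2 = 2/3 ↦ 1
p1 = 1/3, p2 = 1 ↦ 1
p1 = 2/3, p2 = 0 ↦ 1
p1 = 2/3, p2 = 1/3 ↦ 1
p1 = 2/3, p2 = 2/3 ↦ 1
p1 = 2/3, p2 = 1 ↦ 1
p1 = 1, p2 = 0 ↦ 1
p1 = 1, p2 = 1/3 ↦ 1
p1 = 1, p2 = 2/3 ↦ 1
p1 = 1, p2 = 1 ↦ 1
Every assignment gives a value ≥ 1.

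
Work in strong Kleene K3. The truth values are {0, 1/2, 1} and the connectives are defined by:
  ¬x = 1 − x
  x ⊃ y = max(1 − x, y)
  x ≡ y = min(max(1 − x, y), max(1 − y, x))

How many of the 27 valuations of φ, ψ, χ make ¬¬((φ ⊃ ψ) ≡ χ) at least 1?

value 1: 6 assignments (counts)
value 1/2: 15 assignments
value 0: 6 assignments
So 6 of the 27 assignments meet the threshold.

6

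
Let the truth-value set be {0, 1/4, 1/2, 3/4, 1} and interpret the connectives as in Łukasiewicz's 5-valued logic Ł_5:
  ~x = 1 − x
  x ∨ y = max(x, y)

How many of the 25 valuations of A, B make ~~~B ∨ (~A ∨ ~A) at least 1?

9

value 1: 9 assignments (counts)
value 3/4: 7 assignments
value 1/2: 5 assignments
value 1/4: 3 assignments
value 0: 1 assignment
So 9 of the 25 assignments meet the threshold.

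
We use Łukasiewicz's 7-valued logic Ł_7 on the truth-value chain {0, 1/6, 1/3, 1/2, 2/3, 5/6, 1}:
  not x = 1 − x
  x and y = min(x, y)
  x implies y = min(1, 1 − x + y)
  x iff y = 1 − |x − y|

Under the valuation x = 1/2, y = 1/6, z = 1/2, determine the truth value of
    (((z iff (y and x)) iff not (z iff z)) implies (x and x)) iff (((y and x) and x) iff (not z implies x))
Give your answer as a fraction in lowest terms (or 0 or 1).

y and x = 1/6 and 1/2 = 1/6
z iff (y and x) = 1/2 iff 1/6 = 2/3
z iff z = 1/2 iff 1/2 = 1
not (z iff z) = not 1 = 0
(z iff (y and x)) iff not (z iff z) = 2/3 iff 0 = 1/3
x and x = 1/2 and 1/2 = 1/2
((z iff (y and x)) iff not (z iff z)) implies (x and x) = 1/3 implies 1/2 = 1
y and x = 1/6 and 1/2 = 1/6
(y and x) and x = 1/6 and 1/2 = 1/6
not z = not 1/2 = 1/2
not z implies x = 1/2 implies 1/2 = 1
((y and x) and x) iff (not z implies x) = 1/6 iff 1 = 1/6
(((z iff (y and x)) iff not (z iff z)) implies (x and x)) iff (((y and x) and x) iff (not z implies x)) = 1 iff 1/6 = 1/6

1/6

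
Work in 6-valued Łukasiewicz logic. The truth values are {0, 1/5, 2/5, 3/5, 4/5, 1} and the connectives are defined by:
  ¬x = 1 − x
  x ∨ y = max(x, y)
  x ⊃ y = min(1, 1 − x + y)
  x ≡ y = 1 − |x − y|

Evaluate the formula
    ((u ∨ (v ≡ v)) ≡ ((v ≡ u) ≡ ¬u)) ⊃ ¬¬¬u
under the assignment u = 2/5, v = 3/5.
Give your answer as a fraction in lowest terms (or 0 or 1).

v ≡ v = 3/5 ≡ 3/5 = 1
u ∨ (v ≡ v) = 2/5 ∨ 1 = 1
v ≡ u = 3/5 ≡ 2/5 = 4/5
¬u = ¬2/5 = 3/5
(v ≡ u) ≡ ¬u = 4/5 ≡ 3/5 = 4/5
(u ∨ (v ≡ v)) ≡ ((v ≡ u) ≡ ¬u) = 1 ≡ 4/5 = 4/5
¬u = ¬2/5 = 3/5
¬¬u = ¬3/5 = 2/5
¬¬¬u = ¬2/5 = 3/5
((u ∨ (v ≡ v)) ≡ ((v ≡ u) ≡ ¬u)) ⊃ ¬¬¬u = 4/5 ⊃ 3/5 = 4/5

4/5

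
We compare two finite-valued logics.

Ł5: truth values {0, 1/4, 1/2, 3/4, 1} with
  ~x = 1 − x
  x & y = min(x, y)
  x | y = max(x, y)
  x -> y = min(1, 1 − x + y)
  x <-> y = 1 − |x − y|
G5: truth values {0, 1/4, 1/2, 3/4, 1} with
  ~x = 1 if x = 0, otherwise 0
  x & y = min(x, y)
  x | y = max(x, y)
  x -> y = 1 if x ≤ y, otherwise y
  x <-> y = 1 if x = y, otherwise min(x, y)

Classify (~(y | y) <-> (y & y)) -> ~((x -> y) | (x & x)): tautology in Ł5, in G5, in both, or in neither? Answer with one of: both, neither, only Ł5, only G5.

In Ł5: at x = 0, y = 1/4 the value is 1/2 — not a tautology.
In G5: every assignment gives 1 — tautology.

only G5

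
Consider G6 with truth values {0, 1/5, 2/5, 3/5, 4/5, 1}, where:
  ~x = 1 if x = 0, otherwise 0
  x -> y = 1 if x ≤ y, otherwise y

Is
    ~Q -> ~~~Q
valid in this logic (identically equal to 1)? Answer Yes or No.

Q = 0 ↦ 1
Q = 1/5 ↦ 1
Q = 2/5 ↦ 1
Q = 3/5 ↦ 1
Q = 4/5 ↦ 1
Q = 1 ↦ 1
Every assignment gives a value ≥ 1.

Yes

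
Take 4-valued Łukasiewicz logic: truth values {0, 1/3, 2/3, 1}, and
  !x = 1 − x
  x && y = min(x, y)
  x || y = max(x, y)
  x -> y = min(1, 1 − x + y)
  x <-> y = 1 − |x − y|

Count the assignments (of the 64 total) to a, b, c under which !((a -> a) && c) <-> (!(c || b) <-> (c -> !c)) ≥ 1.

16

value 1: 16 assignments (counts)
value 2/3: 20 assignments
value 1/3: 8 assignments
value 0: 20 assignments
So 16 of the 64 assignments meet the threshold.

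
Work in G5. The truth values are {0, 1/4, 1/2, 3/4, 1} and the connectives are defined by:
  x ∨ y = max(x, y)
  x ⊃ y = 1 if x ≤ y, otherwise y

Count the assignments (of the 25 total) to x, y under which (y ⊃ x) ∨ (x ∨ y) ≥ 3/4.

22

value 1: 19 assignments (counts)
value 3/4: 3 assignments (counts)
value 1/2: 2 assignments
value 1/4: 1 assignment
So 22 of the 25 assignments meet the threshold.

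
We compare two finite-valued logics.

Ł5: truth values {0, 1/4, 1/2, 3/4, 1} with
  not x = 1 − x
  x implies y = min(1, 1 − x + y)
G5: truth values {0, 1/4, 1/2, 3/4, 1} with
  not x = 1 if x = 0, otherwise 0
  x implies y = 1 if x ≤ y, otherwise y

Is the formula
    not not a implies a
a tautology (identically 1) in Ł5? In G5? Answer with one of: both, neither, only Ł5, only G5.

In Ł5: every assignment gives 1 — tautology.
In G5: at a = 1/4 the value is 1/4 — not a tautology.

only Ł5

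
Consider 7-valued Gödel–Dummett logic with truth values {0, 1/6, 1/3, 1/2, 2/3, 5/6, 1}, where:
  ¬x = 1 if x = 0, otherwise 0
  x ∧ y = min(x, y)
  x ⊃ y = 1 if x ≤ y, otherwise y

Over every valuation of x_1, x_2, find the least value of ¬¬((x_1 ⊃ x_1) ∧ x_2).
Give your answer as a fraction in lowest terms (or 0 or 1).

0

Take x_1 = 0, x_2 = 0:
x_1 ⊃ x_1 = 0 ⊃ 0 = 1
(x_1 ⊃ x_1) ∧ x_2 = 1 ∧ 0 = 0
¬((x_1 ⊃ x_1) ∧ x_2) = ¬0 = 1
¬¬((x_1 ⊃ x_1) ∧ x_2) = ¬1 = 0
No assignment yields a value below 0, so this is the minimum.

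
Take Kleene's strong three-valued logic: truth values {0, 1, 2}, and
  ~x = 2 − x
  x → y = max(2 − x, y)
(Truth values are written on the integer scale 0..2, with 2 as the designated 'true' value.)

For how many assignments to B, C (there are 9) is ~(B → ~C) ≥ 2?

B = 0, C = 0 ↦ 0  <
B = 0, C = 1 ↦ 0  <
B = 0, C = 2 ↦ 0  <
B = 1, C = 0 ↦ 0  <
B = 1, C = 1 ↦ 1  <
B = 1, C = 2 ↦ 1  <
B = 2, C = 0 ↦ 0  <
B = 2, C = 1 ↦ 1  <
B = 2, C = 2 ↦ 2  ≥
So 1 of the 9 assignments meets the threshold.

1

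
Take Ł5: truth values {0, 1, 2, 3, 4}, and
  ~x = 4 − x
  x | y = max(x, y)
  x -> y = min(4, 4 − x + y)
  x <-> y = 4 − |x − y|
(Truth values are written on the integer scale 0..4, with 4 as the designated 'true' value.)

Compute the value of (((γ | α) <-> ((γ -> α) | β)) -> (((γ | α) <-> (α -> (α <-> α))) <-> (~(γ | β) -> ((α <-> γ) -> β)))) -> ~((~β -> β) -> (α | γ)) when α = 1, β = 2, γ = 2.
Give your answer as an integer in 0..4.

γ | α = 2 | 1 = 2
γ -> α = 2 -> 1 = 3
(γ -> α) | β = 3 | 2 = 3
(γ | α) <-> ((γ -> α) | β) = 2 <-> 3 = 3
γ | α = 2 | 1 = 2
α <-> α = 1 <-> 1 = 4
α -> (α <-> α) = 1 -> 4 = 4
(γ | α) <-> (α -> (α <-> α)) = 2 <-> 4 = 2
γ | β = 2 | 2 = 2
~(γ | β) = ~2 = 2
α <-> γ = 1 <-> 2 = 3
(α <-> γ) -> β = 3 -> 2 = 3
~(γ | β) -> ((α <-> γ) -> β) = 2 -> 3 = 4
((γ | α) <-> (α -> (α <-> α))) <-> (~(γ | β) -> ((α <-> γ) -> β)) = 2 <-> 4 = 2
((γ | α) <-> ((γ -> α) | β)) -> (((γ | α) <-> (α -> (α <-> α))) <-> (~(γ | β) -> ((α <-> γ) -> β))) = 3 -> 2 = 3
~β = ~2 = 2
~β -> β = 2 -> 2 = 4
α | γ = 1 | 2 = 2
(~β -> β) -> (α | γ) = 4 -> 2 = 2
~((~β -> β) -> (α | γ)) = ~2 = 2
(((γ | α) <-> ((γ -> α) | β)) -> (((γ | α) <-> (α -> (α <-> α))) <-> (~(γ | β) -> ((α <-> γ) -> β)))) -> ~((~β -> β) -> (α | γ)) = 3 -> 2 = 3

3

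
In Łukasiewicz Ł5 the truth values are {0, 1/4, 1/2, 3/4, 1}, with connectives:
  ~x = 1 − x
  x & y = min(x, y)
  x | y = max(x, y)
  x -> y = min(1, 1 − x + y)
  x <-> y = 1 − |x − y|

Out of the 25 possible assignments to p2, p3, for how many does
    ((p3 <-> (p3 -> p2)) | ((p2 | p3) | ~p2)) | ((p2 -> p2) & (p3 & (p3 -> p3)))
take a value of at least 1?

value 1: 14 assignments (counts)
value 3/4: 8 assignments
value 1/2: 3 assignments
So 14 of the 25 assignments meet the threshold.

14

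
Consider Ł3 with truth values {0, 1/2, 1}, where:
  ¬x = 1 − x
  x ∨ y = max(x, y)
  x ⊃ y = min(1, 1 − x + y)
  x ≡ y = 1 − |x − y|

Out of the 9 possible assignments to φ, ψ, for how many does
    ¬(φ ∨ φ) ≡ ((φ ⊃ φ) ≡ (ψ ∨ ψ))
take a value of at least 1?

φ = 0, ψ = 0 ↦ 0  <
φ = 0, ψ = 1/2 ↦ 1/2  <
φ = 0, ψ = 1 ↦ 1  ≥
φ = 1/2, ψ = 0 ↦ 1/2  <
φ = 1/2, ψ = 1/2 ↦ 1  ≥
φ = 1/2, ψ = 1 ↦ 1/2  <
φ = 1, ψ = 0 ↦ 1  ≥
φ = 1, ψ = 1/2 ↦ 1/2  <
φ = 1, ψ = 1 ↦ 0  <
So 3 of the 9 assignments meet the threshold.

3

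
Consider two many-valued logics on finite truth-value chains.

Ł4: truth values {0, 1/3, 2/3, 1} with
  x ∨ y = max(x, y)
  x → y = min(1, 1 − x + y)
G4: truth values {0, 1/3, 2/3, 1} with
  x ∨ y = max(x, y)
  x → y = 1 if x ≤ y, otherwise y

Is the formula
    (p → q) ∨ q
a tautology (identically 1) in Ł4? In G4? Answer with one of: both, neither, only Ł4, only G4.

In Ł4: at p = 1/3, q = 0 the value is 2/3 — not a tautology.
In G4: at p = 1/3, q = 0 the value is 0 — not a tautology.

neither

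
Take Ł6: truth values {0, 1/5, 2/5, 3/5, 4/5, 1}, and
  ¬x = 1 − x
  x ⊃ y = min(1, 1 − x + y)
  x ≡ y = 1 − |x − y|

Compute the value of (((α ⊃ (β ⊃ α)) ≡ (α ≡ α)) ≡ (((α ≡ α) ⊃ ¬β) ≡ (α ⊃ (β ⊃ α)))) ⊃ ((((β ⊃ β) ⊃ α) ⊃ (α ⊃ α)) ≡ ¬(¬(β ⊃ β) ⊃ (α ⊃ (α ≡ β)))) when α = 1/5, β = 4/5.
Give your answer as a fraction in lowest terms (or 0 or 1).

β ⊃ α = 4/5 ⊃ 1/5 = 2/5
α ⊃ (β ⊃ α) = 1/5 ⊃ 2/5 = 1
α ≡ α = 1/5 ≡ 1/5 = 1
(α ⊃ (β ⊃ α)) ≡ (α ≡ α) = 1 ≡ 1 = 1
α ≡ α = 1/5 ≡ 1/5 = 1
¬β = ¬4/5 = 1/5
(α ≡ α) ⊃ ¬β = 1 ⊃ 1/5 = 1/5
β ⊃ α = 4/5 ⊃ 1/5 = 2/5
α ⊃ (β ⊃ α) = 1/5 ⊃ 2/5 = 1
((α ≡ α) ⊃ ¬β) ≡ (α ⊃ (β ⊃ α)) = 1/5 ≡ 1 = 1/5
((α ⊃ (β ⊃ α)) ≡ (α ≡ α)) ≡ (((α ≡ α) ⊃ ¬β) ≡ (α ⊃ (β ⊃ α))) = 1 ≡ 1/5 = 1/5
β ⊃ β = 4/5 ⊃ 4/5 = 1
(β ⊃ β) ⊃ α = 1 ⊃ 1/5 = 1/5
α ⊃ α = 1/5 ⊃ 1/5 = 1
((β ⊃ β) ⊃ α) ⊃ (α ⊃ α) = 1/5 ⊃ 1 = 1
β ⊃ β = 4/5 ⊃ 4/5 = 1
¬(β ⊃ β) = ¬1 = 0
α ≡ β = 1/5 ≡ 4/5 = 2/5
α ⊃ (α ≡ β) = 1/5 ⊃ 2/5 = 1
¬(β ⊃ β) ⊃ (α ⊃ (α ≡ β)) = 0 ⊃ 1 = 1
¬(¬(β ⊃ β) ⊃ (α ⊃ (α ≡ β))) = ¬1 = 0
(((β ⊃ β) ⊃ α) ⊃ (α ⊃ α)) ≡ ¬(¬(β ⊃ β) ⊃ (α ⊃ (α ≡ β))) = 1 ≡ 0 = 0
(((α ⊃ (β ⊃ α)) ≡ (α ≡ α)) ≡ (((α ≡ α) ⊃ ¬β) ≡ (α ⊃ (β ⊃ α)))) ⊃ ((((β ⊃ β) ⊃ α) ⊃ (α ⊃ α)) ≡ ¬(¬(β ⊃ β) ⊃ (α ⊃ (α ≡ β)))) = 1/5 ⊃ 0 = 4/5

4/5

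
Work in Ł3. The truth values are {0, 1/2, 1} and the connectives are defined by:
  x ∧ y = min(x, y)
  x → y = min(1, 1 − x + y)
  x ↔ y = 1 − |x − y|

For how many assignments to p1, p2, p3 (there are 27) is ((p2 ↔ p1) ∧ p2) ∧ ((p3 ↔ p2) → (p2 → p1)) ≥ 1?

value 1: 3 assignments (counts)
value 1/2: 12 assignments
value 0: 12 assignments
So 3 of the 27 assignments meet the threshold.

3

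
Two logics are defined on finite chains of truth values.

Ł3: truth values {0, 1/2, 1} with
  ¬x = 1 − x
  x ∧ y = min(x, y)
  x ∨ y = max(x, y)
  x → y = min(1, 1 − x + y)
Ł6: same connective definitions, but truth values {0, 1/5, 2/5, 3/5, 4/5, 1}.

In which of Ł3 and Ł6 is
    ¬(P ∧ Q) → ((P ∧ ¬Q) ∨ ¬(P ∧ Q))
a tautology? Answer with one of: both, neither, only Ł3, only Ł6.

both

In Ł3: every assignment gives 1 — tautology.
In Ł6: every assignment gives 1 — tautology.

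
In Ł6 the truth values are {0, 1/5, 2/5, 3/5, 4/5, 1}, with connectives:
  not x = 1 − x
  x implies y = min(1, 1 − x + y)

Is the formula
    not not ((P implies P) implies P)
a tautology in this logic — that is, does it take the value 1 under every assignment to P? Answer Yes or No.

No

Counterexample: take P = 0.
P implies P = 0 implies 0 = 1
(P implies P) implies P = 1 implies 0 = 0
not ((P implies P) implies P) = not 0 = 1
not not ((P implies P) implies P) = not 1 = 0
This gives 0 ≠ 1.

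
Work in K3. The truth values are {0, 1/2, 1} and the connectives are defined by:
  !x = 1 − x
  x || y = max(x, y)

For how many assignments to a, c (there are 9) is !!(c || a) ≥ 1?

a = 0, c = 0 ↦ 0  <
a = 0, c = 1/2 ↦ 1/2  <
a = 0, c = 1 ↦ 1  ≥
a = 1/2, c = 0 ↦ 1/2  <
a = 1/2, c = 1/2 ↦ 1/2  <
a = 1/2, c = 1 ↦ 1  ≥
a = 1, c = 0 ↦ 1  ≥
a = 1, c = 1/2 ↦ 1  ≥
a = 1, c = 1 ↦ 1  ≥
So 5 of the 9 assignments meet the threshold.

5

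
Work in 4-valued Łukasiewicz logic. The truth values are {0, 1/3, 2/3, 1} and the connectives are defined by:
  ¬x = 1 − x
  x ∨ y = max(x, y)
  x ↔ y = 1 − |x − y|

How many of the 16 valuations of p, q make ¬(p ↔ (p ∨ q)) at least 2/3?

3

p = 0, q = 0 ↦ 0  <
p = 0, q = 1/3 ↦ 1/3  <
p = 0, q = 2/3 ↦ 2/3  ≥
p = 0, q = 1 ↦ 1  ≥
p = 1/3, q = 0 ↦ 0  <
p = 1/3, q = 1/3 ↦ 0  <
p = 1/3, q = 2/3 ↦ 1/3  <
p = 1/3, q = 1 ↦ 2/3  ≥
p = 2/3, q = 0 ↦ 0  <
p = 2/3, q = 1/3 ↦ 0  <
p = 2/3, q = 2/3 ↦ 0  <
p = 2/3, q = 1 ↦ 1/3  <
p = 1, q = 0 ↦ 0  <
p = 1, q = 1/3 ↦ 0  <
p = 1, q = 2/3 ↦ 0  <
p = 1, q = 1 ↦ 0  <
So 3 of the 16 assignments meet the threshold.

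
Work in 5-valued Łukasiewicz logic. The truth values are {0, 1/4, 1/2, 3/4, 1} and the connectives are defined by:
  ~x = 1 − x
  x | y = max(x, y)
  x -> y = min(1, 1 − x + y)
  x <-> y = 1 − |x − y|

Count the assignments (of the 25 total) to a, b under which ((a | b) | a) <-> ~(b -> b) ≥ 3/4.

value 1: 1 assignment (counts)
value 3/4: 3 assignments (counts)
value 1/2: 5 assignments
value 1/4: 7 assignments
value 0: 9 assignments
So 4 of the 25 assignments meet the threshold.

4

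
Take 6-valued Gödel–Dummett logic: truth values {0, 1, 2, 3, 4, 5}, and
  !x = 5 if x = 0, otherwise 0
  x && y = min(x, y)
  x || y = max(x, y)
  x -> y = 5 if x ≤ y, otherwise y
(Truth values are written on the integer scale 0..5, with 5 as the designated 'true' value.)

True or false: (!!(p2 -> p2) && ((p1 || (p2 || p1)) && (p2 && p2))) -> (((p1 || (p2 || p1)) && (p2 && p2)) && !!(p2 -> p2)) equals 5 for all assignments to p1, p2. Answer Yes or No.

At p1 = 2, p2 = 3, for instance:
p2 -> p2 = 3 -> 3 = 5
!(p2 -> p2) = !5 = 0
!!(p2 -> p2) = !0 = 5
p2 || p1 = 3 || 2 = 3
p1 || (p2 || p1) = 2 || 3 = 3
p2 && p2 = 3 && 3 = 3
(p1 || (p2 || p1)) && (p2 && p2) = 3 && 3 = 3
!!(p2 -> p2) && ((p1 || (p2 || p1)) && (p2 && p2)) = 5 && 3 = 3
((p1 || (p2 || p1)) && (p2 && p2)) && !!(p2 -> p2) = 3 && 5 = 3
(!!(p2 -> p2) && ((p1 || (p2 || p1)) && (p2 && p2))) -> (((p1 || (p2 || p1)) && (p2 && p2)) && !!(p2 -> p2)) = 3 -> 3 = 5
and checking the remaining 35 assignments likewise gives ≥ 5 in every case.

Yes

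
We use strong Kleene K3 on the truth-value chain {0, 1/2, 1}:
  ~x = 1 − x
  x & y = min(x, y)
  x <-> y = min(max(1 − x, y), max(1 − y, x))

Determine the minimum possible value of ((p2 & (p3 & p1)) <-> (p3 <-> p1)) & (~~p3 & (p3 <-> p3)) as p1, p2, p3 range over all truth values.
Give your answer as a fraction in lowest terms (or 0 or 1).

0

Take p1 = 0, p2 = 0, p3 = 0:
p3 & p1 = 0 & 0 = 0
p2 & (p3 & p1) = 0 & 0 = 0
p3 <-> p1 = 0 <-> 0 = 1
(p2 & (p3 & p1)) <-> (p3 <-> p1) = 0 <-> 1 = 0
~p3 = ~0 = 1
~~p3 = ~1 = 0
p3 <-> p3 = 0 <-> 0 = 1
~~p3 & (p3 <-> p3) = 0 & 1 = 0
((p2 & (p3 & p1)) <-> (p3 <-> p1)) & (~~p3 & (p3 <-> p3)) = 0 & 0 = 0
No assignment yields a value below 0, so this is the minimum.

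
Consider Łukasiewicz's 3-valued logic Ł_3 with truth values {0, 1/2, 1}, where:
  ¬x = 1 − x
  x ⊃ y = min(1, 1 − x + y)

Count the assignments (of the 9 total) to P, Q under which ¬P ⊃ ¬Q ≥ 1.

P = 0, Q = 0 ↦ 1  ≥
P = 0, Q = 1/2 ↦ 1/2  <
P = 0, Q = 1 ↦ 0  <
P = 1/2, Q = 0 ↦ 1  ≥
P = 1/2, Q = 1/2 ↦ 1  ≥
P = 1/2, Q = 1 ↦ 1/2  <
P = 1, Q = 0 ↦ 1  ≥
P = 1, Q = 1/2 ↦ 1  ≥
P = 1, Q = 1 ↦ 1  ≥
So 6 of the 9 assignments meet the threshold.

6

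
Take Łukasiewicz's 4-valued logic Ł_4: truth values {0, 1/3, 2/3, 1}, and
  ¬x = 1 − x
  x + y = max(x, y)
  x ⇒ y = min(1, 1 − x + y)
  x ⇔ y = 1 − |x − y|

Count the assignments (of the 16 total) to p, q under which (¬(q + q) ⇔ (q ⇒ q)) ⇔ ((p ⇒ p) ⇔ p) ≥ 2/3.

10

p = 0, q = 0 ↦ 0  <
p = 0, q = 1/3 ↦ 1/3  <
p = 0, q = 2/3 ↦ 2/3  ≥
p = 0, q = 1 ↦ 1  ≥
p = 1/3, q = 0 ↦ 1/3  <
p = 1/3, q = 1/3 ↦ 2/3  ≥
p = 1/3, q = 2/3 ↦ 1  ≥
p = 1/3, q = 1 ↦ 2/3  ≥
p = 2/3, q = 0 ↦ 2/3  ≥
p = 2/3, q = 1/3 ↦ 1  ≥
p = 2/3, q = 2/3 ↦ 2/3  ≥
p = 2/3, q = 1 ↦ 1/3  <
p = 1, q = 0 ↦ 1  ≥
p = 1, q = 1/3 ↦ 2/3  ≥
p = 1, q = 2/3 ↦ 1/3  <
p = 1, q = 1 ↦ 0  <
So 10 of the 16 assignments meet the threshold.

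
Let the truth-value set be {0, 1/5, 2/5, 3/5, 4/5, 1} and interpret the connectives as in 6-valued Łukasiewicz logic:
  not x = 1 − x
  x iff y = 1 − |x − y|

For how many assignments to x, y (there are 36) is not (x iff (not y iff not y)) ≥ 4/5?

value 1: 6 assignments (counts)
value 4/5: 6 assignments (counts)
value 3/5: 6 assignments
value 2/5: 6 assignments
value 1/5: 6 assignments
value 0: 6 assignments
So 12 of the 36 assignments meet the threshold.

12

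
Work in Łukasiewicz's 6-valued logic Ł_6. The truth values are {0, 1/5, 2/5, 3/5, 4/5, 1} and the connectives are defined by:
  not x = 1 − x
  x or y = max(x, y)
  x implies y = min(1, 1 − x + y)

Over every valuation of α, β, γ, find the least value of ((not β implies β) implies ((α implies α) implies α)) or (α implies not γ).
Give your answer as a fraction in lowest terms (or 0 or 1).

Take α = 2/5, β = 2/5, γ = 1:
not β = not 2/5 = 3/5
not β implies β = 3/5 implies 2/5 = 4/5
α implies α = 2/5 implies 2/5 = 1
(α implies α) implies α = 1 implies 2/5 = 2/5
(not β implies β) implies ((α implies α) implies α) = 4/5 implies 2/5 = 3/5
not γ = not 1 = 0
α implies not γ = 2/5 implies 0 = 3/5
((not β implies β) implies ((α implies α) implies α)) or (α implies not γ) = 3/5 or 3/5 = 3/5
No assignment yields a value below 3/5, so this is the minimum.

3/5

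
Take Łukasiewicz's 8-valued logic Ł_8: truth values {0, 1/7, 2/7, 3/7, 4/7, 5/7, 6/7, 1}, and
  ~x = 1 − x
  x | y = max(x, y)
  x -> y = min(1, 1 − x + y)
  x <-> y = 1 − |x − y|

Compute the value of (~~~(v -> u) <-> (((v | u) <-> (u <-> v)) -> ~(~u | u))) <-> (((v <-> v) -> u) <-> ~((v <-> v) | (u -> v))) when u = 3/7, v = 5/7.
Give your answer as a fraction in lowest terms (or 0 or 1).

5/7

v -> u = 5/7 -> 3/7 = 5/7
~(v -> u) = ~5/7 = 2/7
~~(v -> u) = ~2/7 = 5/7
~~~(v -> u) = ~5/7 = 2/7
v | u = 5/7 | 3/7 = 5/7
u <-> v = 3/7 <-> 5/7 = 5/7
(v | u) <-> (u <-> v) = 5/7 <-> 5/7 = 1
~u = ~3/7 = 4/7
~u | u = 4/7 | 3/7 = 4/7
~(~u | u) = ~4/7 = 3/7
((v | u) <-> (u <-> v)) -> ~(~u | u) = 1 -> 3/7 = 3/7
~~~(v -> u) <-> (((v | u) <-> (u <-> v)) -> ~(~u | u)) = 2/7 <-> 3/7 = 6/7
v <-> v = 5/7 <-> 5/7 = 1
(v <-> v) -> u = 1 -> 3/7 = 3/7
v <-> v = 5/7 <-> 5/7 = 1
u -> v = 3/7 -> 5/7 = 1
(v <-> v) | (u -> v) = 1 | 1 = 1
~((v <-> v) | (u -> v)) = ~1 = 0
((v <-> v) -> u) <-> ~((v <-> v) | (u -> v)) = 3/7 <-> 0 = 4/7
(~~~(v -> u) <-> (((v | u) <-> (u <-> v)) -> ~(~u | u))) <-> (((v <-> v) -> u) <-> ~((v <-> v) | (u -> v))) = 6/7 <-> 4/7 = 5/7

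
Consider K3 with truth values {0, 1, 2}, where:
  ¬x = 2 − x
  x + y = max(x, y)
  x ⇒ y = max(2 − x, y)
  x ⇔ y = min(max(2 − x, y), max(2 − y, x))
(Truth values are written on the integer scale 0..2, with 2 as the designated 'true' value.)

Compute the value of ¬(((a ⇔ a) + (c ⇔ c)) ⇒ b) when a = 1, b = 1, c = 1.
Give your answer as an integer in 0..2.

1

a ⇔ a = 1 ⇔ 1 = 1
c ⇔ c = 1 ⇔ 1 = 1
(a ⇔ a) + (c ⇔ c) = 1 + 1 = 1
((a ⇔ a) + (c ⇔ c)) ⇒ b = 1 ⇒ 1 = 1
¬(((a ⇔ a) + (c ⇔ c)) ⇒ b) = ¬1 = 1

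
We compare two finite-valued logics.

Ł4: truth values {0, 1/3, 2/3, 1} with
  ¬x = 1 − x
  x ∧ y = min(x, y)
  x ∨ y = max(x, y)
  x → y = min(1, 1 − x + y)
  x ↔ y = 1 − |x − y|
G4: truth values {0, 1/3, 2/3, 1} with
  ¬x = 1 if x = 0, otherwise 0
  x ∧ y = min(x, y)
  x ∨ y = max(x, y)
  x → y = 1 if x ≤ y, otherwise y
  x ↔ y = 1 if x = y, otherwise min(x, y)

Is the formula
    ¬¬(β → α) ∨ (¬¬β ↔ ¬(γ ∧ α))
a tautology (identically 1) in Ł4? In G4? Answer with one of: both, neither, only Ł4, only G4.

only G4

In Ł4: at α = 0, β = 1/3, γ = 0 the value is 2/3 — not a tautology.
In G4: every assignment gives 1 — tautology.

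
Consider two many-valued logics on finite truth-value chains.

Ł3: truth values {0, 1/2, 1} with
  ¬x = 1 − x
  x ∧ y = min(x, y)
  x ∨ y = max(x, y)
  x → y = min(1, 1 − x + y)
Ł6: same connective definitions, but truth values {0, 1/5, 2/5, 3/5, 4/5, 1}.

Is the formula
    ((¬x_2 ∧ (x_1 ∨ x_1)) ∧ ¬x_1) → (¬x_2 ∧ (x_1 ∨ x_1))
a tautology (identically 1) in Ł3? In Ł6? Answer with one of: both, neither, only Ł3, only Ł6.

both

In Ł3: every assignment gives 1 — tautology.
In Ł6: every assignment gives 1 — tautology.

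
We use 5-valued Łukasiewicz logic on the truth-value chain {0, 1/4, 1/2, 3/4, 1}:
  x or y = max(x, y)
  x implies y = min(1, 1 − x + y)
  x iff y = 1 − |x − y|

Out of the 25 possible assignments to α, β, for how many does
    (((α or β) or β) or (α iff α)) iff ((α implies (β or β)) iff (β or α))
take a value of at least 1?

7

value 1: 7 assignments (counts)
value 3/4: 7 assignments
value 1/2: 6 assignments
value 1/4: 3 assignments
value 0: 2 assignments
So 7 of the 25 assignments meet the threshold.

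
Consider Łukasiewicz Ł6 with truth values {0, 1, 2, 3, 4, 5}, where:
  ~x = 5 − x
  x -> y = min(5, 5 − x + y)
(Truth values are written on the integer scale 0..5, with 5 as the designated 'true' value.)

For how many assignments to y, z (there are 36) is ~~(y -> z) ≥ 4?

value 5: 21 assignments (counts)
value 4: 5 assignments (counts)
value 3: 4 assignments
value 2: 3 assignments
value 1: 2 assignments
value 0: 1 assignment
So 26 of the 36 assignments meet the threshold.

26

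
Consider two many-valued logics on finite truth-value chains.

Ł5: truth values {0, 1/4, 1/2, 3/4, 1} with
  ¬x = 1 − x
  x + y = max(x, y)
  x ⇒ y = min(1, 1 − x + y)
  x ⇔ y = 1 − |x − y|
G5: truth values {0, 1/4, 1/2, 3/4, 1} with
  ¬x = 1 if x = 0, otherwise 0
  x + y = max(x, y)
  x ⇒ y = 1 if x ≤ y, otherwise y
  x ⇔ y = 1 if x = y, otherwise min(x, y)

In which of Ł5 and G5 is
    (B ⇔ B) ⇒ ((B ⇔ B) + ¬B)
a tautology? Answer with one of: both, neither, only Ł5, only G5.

In Ł5: every assignment gives 1 — tautology.
In G5: every assignment gives 1 — tautology.

both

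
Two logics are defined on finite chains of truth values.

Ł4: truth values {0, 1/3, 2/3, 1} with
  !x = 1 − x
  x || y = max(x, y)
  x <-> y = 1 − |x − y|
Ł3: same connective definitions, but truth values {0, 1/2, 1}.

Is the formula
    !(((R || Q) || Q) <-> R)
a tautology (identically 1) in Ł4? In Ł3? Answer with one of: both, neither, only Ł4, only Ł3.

In Ł4: at Q = 0, R = 0 the value is 0 — not a tautology.
In Ł3: at Q = 0, R = 0 the value is 0 — not a tautology.

neither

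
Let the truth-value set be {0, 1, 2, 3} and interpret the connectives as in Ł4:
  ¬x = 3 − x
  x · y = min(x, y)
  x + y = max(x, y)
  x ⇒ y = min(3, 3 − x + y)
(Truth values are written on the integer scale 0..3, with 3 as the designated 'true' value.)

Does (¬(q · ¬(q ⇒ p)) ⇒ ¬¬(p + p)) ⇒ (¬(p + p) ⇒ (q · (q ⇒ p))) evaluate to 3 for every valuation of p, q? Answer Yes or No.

No

Counterexample: take p = 0, q = 2.
q ⇒ p = 2 ⇒ 0 = 1
¬(q ⇒ p) = ¬1 = 2
q · ¬(q ⇒ p) = 2 · 2 = 2
¬(q · ¬(q ⇒ p)) = ¬2 = 1
p + p = 0 + 0 = 0
¬(p + p) = ¬0 = 3
¬¬(p + p) = ¬3 = 0
¬(q · ¬(q ⇒ p)) ⇒ ¬¬(p + p) = 1 ⇒ 0 = 2
p + p = 0 + 0 = 0
¬(p + p) = ¬0 = 3
q ⇒ p = 2 ⇒ 0 = 1
q · (q ⇒ p) = 2 · 1 = 1
¬(p + p) ⇒ (q · (q ⇒ p)) = 3 ⇒ 1 = 1
(¬(q · ¬(q ⇒ p)) ⇒ ¬¬(p + p)) ⇒ (¬(p + p) ⇒ (q · (q ⇒ p))) = 2 ⇒ 1 = 2
This gives 2 ≠ 3.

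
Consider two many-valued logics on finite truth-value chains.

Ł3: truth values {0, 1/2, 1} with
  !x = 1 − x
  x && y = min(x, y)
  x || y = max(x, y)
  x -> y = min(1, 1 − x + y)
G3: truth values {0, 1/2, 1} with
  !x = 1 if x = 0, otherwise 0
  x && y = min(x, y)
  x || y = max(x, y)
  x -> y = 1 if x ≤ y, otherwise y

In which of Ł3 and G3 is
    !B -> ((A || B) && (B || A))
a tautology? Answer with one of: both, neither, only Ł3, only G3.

neither

In Ł3: at A = 0, B = 0 the value is 0 — not a tautology.
In G3: at A = 0, B = 0 the value is 0 — not a tautology.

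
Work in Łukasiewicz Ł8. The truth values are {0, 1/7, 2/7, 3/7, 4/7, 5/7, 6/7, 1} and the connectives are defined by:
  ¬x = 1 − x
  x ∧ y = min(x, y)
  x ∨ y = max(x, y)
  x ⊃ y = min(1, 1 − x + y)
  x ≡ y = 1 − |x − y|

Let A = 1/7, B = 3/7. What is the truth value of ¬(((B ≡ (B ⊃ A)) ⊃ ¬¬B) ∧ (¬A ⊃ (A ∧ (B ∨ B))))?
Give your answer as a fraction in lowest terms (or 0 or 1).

B ⊃ A = 3/7 ⊃ 1/7 = 5/7
B ≡ (B ⊃ A) = 3/7 ≡ 5/7 = 5/7
¬B = ¬3/7 = 4/7
¬¬B = ¬4/7 = 3/7
(B ≡ (B ⊃ A)) ⊃ ¬¬B = 5/7 ⊃ 3/7 = 5/7
¬A = ¬1/7 = 6/7
B ∨ B = 3/7 ∨ 3/7 = 3/7
A ∧ (B ∨ B) = 1/7 ∧ 3/7 = 1/7
¬A ⊃ (A ∧ (B ∨ B)) = 6/7 ⊃ 1/7 = 2/7
((B ≡ (B ⊃ A)) ⊃ ¬¬B) ∧ (¬A ⊃ (A ∧ (B ∨ B))) = 5/7 ∧ 2/7 = 2/7
¬(((B ≡ (B ⊃ A)) ⊃ ¬¬B) ∧ (¬A ⊃ (A ∧ (B ∨ B)))) = ¬2/7 = 5/7

5/7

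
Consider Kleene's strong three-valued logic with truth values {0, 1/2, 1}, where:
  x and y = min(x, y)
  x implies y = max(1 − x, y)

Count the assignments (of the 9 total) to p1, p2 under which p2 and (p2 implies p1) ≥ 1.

p1 = 0, p2 = 0 ↦ 0  <
p1 = 0, p2 = 1/2 ↦ 1/2  <
p1 = 0, p2 = 1 ↦ 0  <
p1 = 1/2, p2 = 0 ↦ 0  <
p1 = 1/2, p2 = 1/2 ↦ 1/2  <
p1 = 1/2, p2 = 1 ↦ 1/2  <
p1 = 1, p2 = 0 ↦ 0  <
p1 = 1, p2 = 1/2 ↦ 1/2  <
p1 = 1, p2 = 1 ↦ 1  ≥
So 1 of the 9 assignments meets the threshold.

1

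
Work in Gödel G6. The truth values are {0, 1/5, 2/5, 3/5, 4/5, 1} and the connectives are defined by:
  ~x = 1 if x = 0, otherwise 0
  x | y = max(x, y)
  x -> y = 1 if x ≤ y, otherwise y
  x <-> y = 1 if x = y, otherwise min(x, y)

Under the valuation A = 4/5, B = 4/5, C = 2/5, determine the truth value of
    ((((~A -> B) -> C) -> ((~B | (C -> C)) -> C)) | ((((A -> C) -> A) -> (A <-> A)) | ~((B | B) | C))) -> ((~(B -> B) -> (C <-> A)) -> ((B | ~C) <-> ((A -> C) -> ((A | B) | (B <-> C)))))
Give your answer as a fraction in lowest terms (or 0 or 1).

4/5

~A = ~4/5 = 0
~A -> B = 0 -> 4/5 = 1
(~A -> B) -> C = 1 -> 2/5 = 2/5
~B = ~4/5 = 0
C -> C = 2/5 -> 2/5 = 1
~B | (C -> C) = 0 | 1 = 1
(~B | (C -> C)) -> C = 1 -> 2/5 = 2/5
((~A -> B) -> C) -> ((~B | (C -> C)) -> C) = 2/5 -> 2/5 = 1
A -> C = 4/5 -> 2/5 = 2/5
(A -> C) -> A = 2/5 -> 4/5 = 1
A <-> A = 4/5 <-> 4/5 = 1
((A -> C) -> A) -> (A <-> A) = 1 -> 1 = 1
B | B = 4/5 | 4/5 = 4/5
(B | B) | C = 4/5 | 2/5 = 4/5
~((B | B) | C) = ~4/5 = 0
(((A -> C) -> A) -> (A <-> A)) | ~((B | B) | C) = 1 | 0 = 1
(((~A -> B) -> C) -> ((~B | (C -> C)) -> C)) | ((((A -> C) -> A) -> (A <-> A)) | ~((B | B) | C)) = 1 | 1 = 1
B -> B = 4/5 -> 4/5 = 1
~(B -> B) = ~1 = 0
C <-> A = 2/5 <-> 4/5 = 2/5
~(B -> B) -> (C <-> A) = 0 -> 2/5 = 1
~C = ~2/5 = 0
B | ~C = 4/5 | 0 = 4/5
A -> C = 4/5 -> 2/5 = 2/5
A | B = 4/5 | 4/5 = 4/5
B <-> C = 4/5 <-> 2/5 = 2/5
(A | B) | (B <-> C) = 4/5 | 2/5 = 4/5
(A -> C) -> ((A | B) | (B <-> C)) = 2/5 -> 4/5 = 1
(B | ~C) <-> ((A -> C) -> ((A | B) | (B <-> C))) = 4/5 <-> 1 = 4/5
(~(B -> B) -> (C <-> A)) -> ((B | ~C) <-> ((A -> C) -> ((A | B) | (B <-> C)))) = 1 -> 4/5 = 4/5
((((~A -> B) -> C) -> ((~B | (C -> C)) -> C)) | ((((A -> C) -> A) -> (A <-> A)) | ~((B | B) | C))) -> ((~(B -> B) -> (C <-> A)) -> ((B | ~C) <-> ((A -> C) -> ((A | B) | (B <-> C))))) = 1 -> 4/5 = 4/5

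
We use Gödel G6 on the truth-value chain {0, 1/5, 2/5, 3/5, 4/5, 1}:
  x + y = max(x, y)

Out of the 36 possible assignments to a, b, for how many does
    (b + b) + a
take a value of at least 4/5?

20

value 1: 11 assignments (counts)
value 4/5: 9 assignments (counts)
value 3/5: 7 assignments
value 2/5: 5 assignments
value 1/5: 3 assignments
value 0: 1 assignment
So 20 of the 36 assignments meet the threshold.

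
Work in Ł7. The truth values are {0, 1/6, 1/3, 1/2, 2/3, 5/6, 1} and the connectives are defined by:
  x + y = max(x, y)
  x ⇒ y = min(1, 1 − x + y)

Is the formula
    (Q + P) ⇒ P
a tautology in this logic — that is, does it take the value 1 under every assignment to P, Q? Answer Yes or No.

No

Counterexample: take P = 0, Q = 1/6.
Q + P = 1/6 + 0 = 1/6
(Q + P) ⇒ P = 1/6 ⇒ 0 = 5/6
This gives 5/6 ≠ 1.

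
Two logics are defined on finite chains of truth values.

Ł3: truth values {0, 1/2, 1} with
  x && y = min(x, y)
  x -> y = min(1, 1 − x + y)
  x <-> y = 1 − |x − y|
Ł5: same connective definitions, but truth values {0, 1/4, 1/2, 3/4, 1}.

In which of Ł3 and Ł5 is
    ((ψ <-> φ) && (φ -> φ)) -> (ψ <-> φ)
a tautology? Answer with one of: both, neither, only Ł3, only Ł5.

both

In Ł3: every assignment gives 1 — tautology.
In Ł5: every assignment gives 1 — tautology.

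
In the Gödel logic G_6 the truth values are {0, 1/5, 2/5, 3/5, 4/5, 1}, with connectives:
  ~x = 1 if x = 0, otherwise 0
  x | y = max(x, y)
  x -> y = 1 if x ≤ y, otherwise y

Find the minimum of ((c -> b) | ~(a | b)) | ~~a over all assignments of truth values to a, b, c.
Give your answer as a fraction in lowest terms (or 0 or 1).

1/5

Take a = 0, b = 1/5, c = 2/5:
c -> b = 2/5 -> 1/5 = 1/5
a | b = 0 | 1/5 = 1/5
~(a | b) = ~1/5 = 0
(c -> b) | ~(a | b) = 1/5 | 0 = 1/5
~a = ~0 = 1
~~a = ~1 = 0
((c -> b) | ~(a | b)) | ~~a = 1/5 | 0 = 1/5
No assignment yields a value below 1/5, so this is the minimum.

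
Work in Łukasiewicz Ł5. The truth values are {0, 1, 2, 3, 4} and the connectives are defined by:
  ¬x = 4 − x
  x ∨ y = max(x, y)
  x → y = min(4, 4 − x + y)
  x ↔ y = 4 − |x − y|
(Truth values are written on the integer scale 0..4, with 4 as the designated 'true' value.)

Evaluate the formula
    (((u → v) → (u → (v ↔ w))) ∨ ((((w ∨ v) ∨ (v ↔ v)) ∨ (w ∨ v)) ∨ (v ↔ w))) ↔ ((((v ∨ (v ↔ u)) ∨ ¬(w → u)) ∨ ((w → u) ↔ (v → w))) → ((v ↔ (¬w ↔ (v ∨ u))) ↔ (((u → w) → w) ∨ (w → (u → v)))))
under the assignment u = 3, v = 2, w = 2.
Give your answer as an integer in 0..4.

u → v = 3 → 2 = 3
v ↔ w = 2 ↔ 2 = 4
u → (v ↔ w) = 3 → 4 = 4
(u → v) → (u → (v ↔ w)) = 3 → 4 = 4
w ∨ v = 2 ∨ 2 = 2
v ↔ v = 2 ↔ 2 = 4
(w ∨ v) ∨ (v ↔ v) = 2 ∨ 4 = 4
w ∨ v = 2 ∨ 2 = 2
((w ∨ v) ∨ (v ↔ v)) ∨ (w ∨ v) = 4 ∨ 2 = 4
v ↔ w = 2 ↔ 2 = 4
(((w ∨ v) ∨ (v ↔ v)) ∨ (w ∨ v)) ∨ (v ↔ w) = 4 ∨ 4 = 4
((u → v) → (u → (v ↔ w))) ∨ ((((w ∨ v) ∨ (v ↔ v)) ∨ (w ∨ v)) ∨ (v ↔ w)) = 4 ∨ 4 = 4
v ↔ u = 2 ↔ 3 = 3
v ∨ (v ↔ u) = 2 ∨ 3 = 3
w → u = 2 → 3 = 4
¬(w → u) = ¬4 = 0
(v ∨ (v ↔ u)) ∨ ¬(w → u) = 3 ∨ 0 = 3
w → u = 2 → 3 = 4
v → w = 2 → 2 = 4
(w → u) ↔ (v → w) = 4 ↔ 4 = 4
((v ∨ (v ↔ u)) ∨ ¬(w → u)) ∨ ((w → u) ↔ (v → w)) = 3 ∨ 4 = 4
¬w = ¬2 = 2
v ∨ u = 2 ∨ 3 = 3
¬w ↔ (v ∨ u) = 2 ↔ 3 = 3
v ↔ (¬w ↔ (v ∨ u)) = 2 ↔ 3 = 3
u → w = 3 → 2 = 3
(u → w) → w = 3 → 2 = 3
u → v = 3 → 2 = 3
w → (u → v) = 2 → 3 = 4
((u → w) → w) ∨ (w → (u → v)) = 3 ∨ 4 = 4
(v ↔ (¬w ↔ (v ∨ u))) ↔ (((u → w) → w) ∨ (w → (u → v))) = 3 ↔ 4 = 3
(((v ∨ (v ↔ u)) ∨ ¬(w → u)) ∨ ((w → u) ↔ (v → w))) → ((v ↔ (¬w ↔ (v ∨ u))) ↔ (((u → w) → w) ∨ (w → (u → v)))) = 4 → 3 = 3
(((u → v) → (u → (v ↔ w))) ∨ ((((w ∨ v) ∨ (v ↔ v)) ∨ (w ∨ v)) ∨ (v ↔ w))) ↔ ((((v ∨ (v ↔ u)) ∨ ¬(w → u)) ∨ ((w → u) ↔ (v → w))) → ((v ↔ (¬w ↔ (v ∨ u))) ↔ (((u → w) → w) ∨ (w → (u → v))))) = 4 ↔ 3 = 3

3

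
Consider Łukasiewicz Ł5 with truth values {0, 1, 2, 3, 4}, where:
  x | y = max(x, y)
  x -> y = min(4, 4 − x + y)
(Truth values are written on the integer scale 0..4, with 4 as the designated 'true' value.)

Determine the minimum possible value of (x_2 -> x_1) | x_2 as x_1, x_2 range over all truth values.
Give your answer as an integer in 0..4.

Take x_1 = 0, x_2 = 2:
x_2 -> x_1 = 2 -> 0 = 2
(x_2 -> x_1) | x_2 = 2 | 2 = 2
No assignment yields a value below 2, so this is the minimum.

2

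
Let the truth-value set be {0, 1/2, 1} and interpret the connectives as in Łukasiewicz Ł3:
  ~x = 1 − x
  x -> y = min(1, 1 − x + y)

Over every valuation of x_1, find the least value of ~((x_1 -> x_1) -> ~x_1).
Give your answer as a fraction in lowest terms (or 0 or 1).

Take x_1 = 0:
x_1 -> x_1 = 0 -> 0 = 1
~x_1 = ~0 = 1
(x_1 -> x_1) -> ~x_1 = 1 -> 1 = 1
~((x_1 -> x_1) -> ~x_1) = ~1 = 0
No assignment yields a value below 0, so this is the minimum.

0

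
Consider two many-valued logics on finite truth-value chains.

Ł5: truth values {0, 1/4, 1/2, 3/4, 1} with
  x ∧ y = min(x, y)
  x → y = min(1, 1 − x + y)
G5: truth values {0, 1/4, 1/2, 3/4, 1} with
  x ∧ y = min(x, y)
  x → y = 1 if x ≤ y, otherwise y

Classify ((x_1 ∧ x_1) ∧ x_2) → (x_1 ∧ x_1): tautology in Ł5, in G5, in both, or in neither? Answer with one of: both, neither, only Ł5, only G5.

both

In Ł5: every assignment gives 1 — tautology.
In G5: every assignment gives 1 — tautology.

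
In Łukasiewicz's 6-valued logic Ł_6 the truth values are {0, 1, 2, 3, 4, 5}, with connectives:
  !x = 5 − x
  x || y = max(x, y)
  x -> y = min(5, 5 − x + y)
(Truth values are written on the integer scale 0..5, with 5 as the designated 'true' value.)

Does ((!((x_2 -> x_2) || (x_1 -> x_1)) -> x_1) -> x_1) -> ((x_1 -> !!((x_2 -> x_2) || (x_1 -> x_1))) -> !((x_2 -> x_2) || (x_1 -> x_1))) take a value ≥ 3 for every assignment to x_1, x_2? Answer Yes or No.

Counterexample: take x_1 = 3, x_2 = 0.
x_2 -> x_2 = 0 -> 0 = 5
x_1 -> x_1 = 3 -> 3 = 5
(x_2 -> x_2) || (x_1 -> x_1) = 5 || 5 = 5
!((x_2 -> x_2) || (x_1 -> x_1)) = !5 = 0
!((x_2 -> x_2) || (x_1 -> x_1)) -> x_1 = 0 -> 3 = 5
(!((x_2 -> x_2) || (x_1 -> x_1)) -> x_1) -> x_1 = 5 -> 3 = 3
x_2 -> x_2 = 0 -> 0 = 5
x_1 -> x_1 = 3 -> 3 = 5
(x_2 -> x_2) || (x_1 -> x_1) = 5 || 5 = 5
!((x_2 -> x_2) || (x_1 -> x_1)) = !5 = 0
!!((x_2 -> x_2) || (x_1 -> x_1)) = !0 = 5
x_1 -> !!((x_2 -> x_2) || (x_1 -> x_1)) = 3 -> 5 = 5
x_2 -> x_2 = 0 -> 0 = 5
x_1 -> x_1 = 3 -> 3 = 5
(x_2 -> x_2) || (x_1 -> x_1) = 5 || 5 = 5
!((x_2 -> x_2) || (x_1 -> x_1)) = !5 = 0
(x_1 -> !!((x_2 -> x_2) || (x_1 -> x_1))) -> !((x_2 -> x_2) || (x_1 -> x_1)) = 5 -> 0 = 0
((!((x_2 -> x_2) || (x_1 -> x_1)) -> x_1) -> x_1) -> ((x_1 -> !!((x_2 -> x_2) || (x_1 -> x_1))) -> !((x_2 -> x_2) || (x_1 -> x_1))) = 3 -> 0 = 2
This gives 2, which is below 3.

No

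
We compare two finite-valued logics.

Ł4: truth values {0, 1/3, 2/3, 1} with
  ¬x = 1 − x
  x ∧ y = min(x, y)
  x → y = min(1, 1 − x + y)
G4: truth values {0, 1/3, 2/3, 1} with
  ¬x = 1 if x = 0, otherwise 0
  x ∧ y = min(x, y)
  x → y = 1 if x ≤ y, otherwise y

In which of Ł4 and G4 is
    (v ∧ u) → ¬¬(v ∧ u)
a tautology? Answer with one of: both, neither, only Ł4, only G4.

In Ł4: every assignment gives 1 — tautology.
In G4: every assignment gives 1 — tautology.

both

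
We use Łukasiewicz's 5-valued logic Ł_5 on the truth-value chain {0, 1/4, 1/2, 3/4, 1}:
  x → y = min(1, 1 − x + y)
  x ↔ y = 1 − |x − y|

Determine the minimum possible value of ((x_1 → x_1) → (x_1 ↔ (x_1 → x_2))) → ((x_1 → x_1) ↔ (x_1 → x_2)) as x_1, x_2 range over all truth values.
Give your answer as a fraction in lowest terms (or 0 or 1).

1/2

Take x_1 = 1/2, x_2 = 0:
x_1 → x_1 = 1/2 → 1/2 = 1
x_1 → x_2 = 1/2 → 0 = 1/2
x_1 ↔ (x_1 → x_2) = 1/2 ↔ 1/2 = 1
(x_1 → x_1) → (x_1 ↔ (x_1 → x_2)) = 1 → 1 = 1
x_1 → x_1 = 1/2 → 1/2 = 1
x_1 → x_2 = 1/2 → 0 = 1/2
(x_1 → x_1) ↔ (x_1 → x_2) = 1 ↔ 1/2 = 1/2
((x_1 → x_1) → (x_1 ↔ (x_1 → x_2))) → ((x_1 → x_1) ↔ (x_1 → x_2)) = 1 → 1/2 = 1/2
No assignment yields a value below 1/2, so this is the minimum.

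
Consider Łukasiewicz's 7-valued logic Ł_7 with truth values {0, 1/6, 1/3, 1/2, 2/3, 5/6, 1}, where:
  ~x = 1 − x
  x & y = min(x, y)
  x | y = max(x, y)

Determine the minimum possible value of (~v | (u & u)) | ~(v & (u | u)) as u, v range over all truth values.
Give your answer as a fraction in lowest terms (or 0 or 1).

Take u = 1/2, v = 1/2:
~v = ~1/2 = 1/2
u & u = 1/2 & 1/2 = 1/2
~v | (u & u) = 1/2 | 1/2 = 1/2
u | u = 1/2 | 1/2 = 1/2
v & (u | u) = 1/2 & 1/2 = 1/2
~(v & (u | u)) = ~1/2 = 1/2
(~v | (u & u)) | ~(v & (u | u)) = 1/2 | 1/2 = 1/2
No assignment yields a value below 1/2, so this is the minimum.

1/2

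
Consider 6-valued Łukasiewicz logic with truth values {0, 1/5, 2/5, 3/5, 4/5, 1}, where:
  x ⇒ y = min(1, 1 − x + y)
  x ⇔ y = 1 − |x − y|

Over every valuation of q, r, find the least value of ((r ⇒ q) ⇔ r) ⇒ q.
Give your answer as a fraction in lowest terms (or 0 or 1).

1/5

Take q = 0, r = 2/5:
r ⇒ q = 2/5 ⇒ 0 = 3/5
(r ⇒ q) ⇔ r = 3/5 ⇔ 2/5 = 4/5
((r ⇒ q) ⇔ r) ⇒ q = 4/5 ⇒ 0 = 1/5
No assignment yields a value below 1/5, so this is the minimum.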